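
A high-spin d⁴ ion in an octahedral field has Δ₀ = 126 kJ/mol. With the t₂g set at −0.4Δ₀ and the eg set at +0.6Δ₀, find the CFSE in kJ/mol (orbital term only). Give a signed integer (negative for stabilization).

The d⁴ electrons fill as t₂g³ eg¹.
The orbital stabilization is -0.6Δ₀ = -0.6 × 126 = -76 kJ/mol.

-76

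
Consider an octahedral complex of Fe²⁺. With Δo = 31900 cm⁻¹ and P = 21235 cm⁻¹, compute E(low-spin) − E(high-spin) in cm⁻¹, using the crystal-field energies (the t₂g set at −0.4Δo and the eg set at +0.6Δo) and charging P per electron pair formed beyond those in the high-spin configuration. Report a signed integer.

Fe sits in group 8; removing 2 electrons leaves Fe²⁺ with 8 − 2 = 6 d electrons.
High-spin d⁶ fills as t₂g⁴ eg² with CFSE 4(−0.4) + 2(+0.6) = -0.4Δo = -12760 cm⁻¹.
Low-spin: t₂g⁶ eg⁰, orbital CFSE = -2.4Δo = -76560 cm⁻¹; plus 2 excess pairs × P = +42470 cm⁻¹; total -34090 cm⁻¹.
The difference is -34090 − (-12760) = -21330 cm⁻¹, so low-spin lies lower.

-21330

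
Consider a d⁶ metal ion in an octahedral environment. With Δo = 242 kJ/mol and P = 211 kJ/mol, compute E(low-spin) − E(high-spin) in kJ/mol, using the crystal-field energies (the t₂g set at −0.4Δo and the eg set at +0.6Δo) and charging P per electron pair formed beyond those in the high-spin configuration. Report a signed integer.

-62

High-spin: t₂g⁴ eg², CFSE = -0.4Δo = -97 kJ/mol.
Low-spin: t₂g⁶ eg⁰, orbital CFSE = -2.4Δo = -581 kJ/mol; plus 2 excess pairs × P = +422 kJ/mol; total -159 kJ/mol.
E(LS) − E(HS) = -159 − (-97) = -62 kJ/mol.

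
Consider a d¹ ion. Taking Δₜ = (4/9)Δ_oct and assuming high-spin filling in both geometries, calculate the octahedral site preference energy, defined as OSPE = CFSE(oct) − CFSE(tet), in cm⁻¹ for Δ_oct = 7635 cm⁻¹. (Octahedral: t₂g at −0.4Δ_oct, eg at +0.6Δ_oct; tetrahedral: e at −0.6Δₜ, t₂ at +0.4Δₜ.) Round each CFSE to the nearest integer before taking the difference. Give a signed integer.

-1018

In an octahedral site d¹ (HS) is t₂g¹ eg⁰, giving CFSE(oct) = -0.4Δ_oct = -3054 cm⁻¹.
Tetrahedral: e¹ t₂⁰, CFSE = 1(−0.6) + 0(+0.4) = -0.6Δₜ = -0.6 × (4/9) × 7635 = -2036 cm⁻¹.
Subtracting, OSPE = -3054 − (-2036) = -1018 cm⁻¹.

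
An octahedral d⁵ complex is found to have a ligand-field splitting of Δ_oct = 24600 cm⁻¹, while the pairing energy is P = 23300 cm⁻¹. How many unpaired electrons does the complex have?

1

Here Δ_oct > P (24600 > 23300), so the low-spin state is favoured.
That gives t2g^5 e_g^0.
Unpaired electrons: 1.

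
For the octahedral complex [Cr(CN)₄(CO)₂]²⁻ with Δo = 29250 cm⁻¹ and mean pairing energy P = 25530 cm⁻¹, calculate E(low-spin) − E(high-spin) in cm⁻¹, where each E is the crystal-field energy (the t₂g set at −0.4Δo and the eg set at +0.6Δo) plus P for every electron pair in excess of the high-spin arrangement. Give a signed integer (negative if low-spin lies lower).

-3720

Ligand charges: 4×(-1) from CN⁻ and 2×(+0) from CO sum to -4; with overall charge -2, Cr is +2.
Group 6 minus oxidation state +2 gives a d⁴ configuration for Cr²⁺.
High-spin d⁴ fills as t₂g³ eg¹ with CFSE 3(−0.4) + 1(+0.6) = -0.6Δo = -17550 cm⁻¹.
Low-spin: t₂g⁴ eg⁰, orbital CFSE = -1.6Δo = -46800 cm⁻¹; plus 1 excess pair × P = +25530 cm⁻¹; total -21270 cm⁻¹.
The difference is -21270 − (-17550) = -3720 cm⁻¹, so low-spin lies lower.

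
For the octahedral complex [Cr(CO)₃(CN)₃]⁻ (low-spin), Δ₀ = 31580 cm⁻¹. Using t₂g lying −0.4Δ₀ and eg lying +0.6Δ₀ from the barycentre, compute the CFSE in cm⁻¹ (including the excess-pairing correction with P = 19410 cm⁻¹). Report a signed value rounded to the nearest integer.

Ligand charges: 3×(+0) from CO and 3×(-1) from CN⁻ sum to -3; with overall charge -1, Cr is +2.
Cr is in group 6, so Cr²⁺ is d⁴ (6 − 2 = 4).
Electron filling gives t₂g⁴ eg⁰.
CFSE(orbital) = 4×(-0.4Δ₀) + 0×(0.6Δ₀) = -1.6Δ₀; with Δ₀ = 31580 cm⁻¹ that is -50528 cm⁻¹.
Relative to high-spin t₂g³ eg¹ (0 paired), the low-spin configuration has 1 additional pair, contributing +1 × 19410 = +19410 cm⁻¹.
Combining: -50528 + 19410 = -31118 cm⁻¹.

-31118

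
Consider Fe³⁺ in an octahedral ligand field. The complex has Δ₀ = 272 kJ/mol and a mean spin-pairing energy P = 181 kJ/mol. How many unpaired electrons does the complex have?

1

Group 8 minus oxidation state +3 gives a d⁵ configuration for Fe³⁺.
With Δ₀ > P the complex is low-spin.
That gives t2g^5 e_g^0.
Unpaired electrons: 1.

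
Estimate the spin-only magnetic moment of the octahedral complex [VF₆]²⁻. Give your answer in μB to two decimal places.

Each F⁻ contributes -1; 6 × (-1) = -6. With overall charge -2, V is in the +4 oxidation state.
V⁴⁺: group 5, so d-count = 5 − 4 = 1.
For octahedral d¹ the high- and low-spin configurations coincide.
Configuration: t₂g¹ eg⁰ → 1 unpaired electron.
μ(spin-only) = √[1(1+2)] = √3 ≈ 1.73 μB.

1.73 μB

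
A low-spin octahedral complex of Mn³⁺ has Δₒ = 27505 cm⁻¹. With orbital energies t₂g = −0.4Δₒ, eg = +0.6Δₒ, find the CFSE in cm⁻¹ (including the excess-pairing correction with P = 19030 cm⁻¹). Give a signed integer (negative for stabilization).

Mn sits in group 7; removing 3 electrons leaves Mn³⁺ with 7 − 3 = 4 d electrons.
Configuration: t₂g⁴ eg⁰.
CFSE(orbital) = 4×(-0.4Δₒ) + 0×(0.6Δₒ) = -1.6Δₒ; with Δₒ = 27505 cm⁻¹ that is -44008 cm⁻¹.
High-spin d⁴ would be t₂g³ eg¹ with 0 pairs; low-spin has 1, so 1 excess pair costs +1P = +19030 cm⁻¹.
Combining: -44008 + 19030 = -24978 cm⁻¹.

-24978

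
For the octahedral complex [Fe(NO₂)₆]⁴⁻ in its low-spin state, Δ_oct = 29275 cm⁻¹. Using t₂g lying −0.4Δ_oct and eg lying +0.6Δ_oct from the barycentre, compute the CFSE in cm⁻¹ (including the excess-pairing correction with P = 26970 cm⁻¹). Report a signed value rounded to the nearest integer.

Each NO₂⁻ contributes -1; 6 × (-1) = -6. With overall charge -4, Fe is in the +2 oxidation state.
Fe sits in group 8; removing 2 electrons leaves Fe²⁺ with 8 − 2 = 6 d electrons.
Configuration: t₂g⁶ eg⁰.
Orbital CFSE = 6(-0.4) + 0(0.6) = -2.4Δ_oct = -2.4 × 29275 = -70260 cm⁻¹.
High-spin d⁶ would be t₂g⁴ eg² with 1 pair; low-spin has 3, so 2 excess pairs cost +2P = +53940 cm⁻¹.
Overall CFSE = -70260 + 53940 = -16320 cm⁻¹.

-16320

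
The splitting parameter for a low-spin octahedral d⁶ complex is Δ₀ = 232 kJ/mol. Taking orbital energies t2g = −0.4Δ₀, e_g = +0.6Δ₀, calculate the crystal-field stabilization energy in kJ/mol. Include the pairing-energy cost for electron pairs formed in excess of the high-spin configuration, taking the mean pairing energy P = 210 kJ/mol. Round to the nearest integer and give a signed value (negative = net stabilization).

The d⁶ electrons fill as t2g^6 e_g^0.
Orbital CFSE = 6(-0.4) + 0(0.6) = -2.4Δ₀ = -2.4 × 232 = -557 kJ/mol.
High-spin d⁶ would be t2g^4 e_g^2 with 1 pair; low-spin has 3, so 2 excess pairs cost +2P = +420 kJ/mol.
Combining: -557 + 420 = -137 kJ/mol.

-137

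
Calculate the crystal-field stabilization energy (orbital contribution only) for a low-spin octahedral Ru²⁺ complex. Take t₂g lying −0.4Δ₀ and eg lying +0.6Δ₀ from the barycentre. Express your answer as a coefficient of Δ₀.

-2.4 Δ₀

Ru sits in group 8; removing 2 electrons leaves Ru²⁺ with 8 − 2 = 6 d electrons.
Configuration: t₂g⁶ eg⁰.
CFSE = 6(-0.4Δ₀) + 0(0.6Δ₀) = -2.4Δ₀ + 0.0Δ₀ = -2.4Δ₀.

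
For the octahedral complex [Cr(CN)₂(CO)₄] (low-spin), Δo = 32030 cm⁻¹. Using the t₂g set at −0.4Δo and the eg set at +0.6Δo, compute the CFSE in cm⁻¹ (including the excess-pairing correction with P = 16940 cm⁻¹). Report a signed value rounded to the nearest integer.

Ligand charges: 2×(-1) from CN⁻ and 4×(+0) from CO sum to -2; with overall charge +0, Cr is +2.
Cr sits in group 6; removing 2 electrons leaves Cr²⁺ with 6 − 2 = 4 d electrons.
The d⁴ electrons fill as t₂g⁴ eg⁰.
Orbital CFSE = 4(-0.4) + 0(0.6) = -1.6Δo = -1.6 × 32030 = -51248 cm⁻¹.
High-spin d⁴ would be t₂g³ eg¹ with 0 pairs; low-spin has 1, so 1 excess pair costs +1P = +16940 cm⁻¹.
Net CFSE = -51248 + 16940 = -34308 cm⁻¹.

-34308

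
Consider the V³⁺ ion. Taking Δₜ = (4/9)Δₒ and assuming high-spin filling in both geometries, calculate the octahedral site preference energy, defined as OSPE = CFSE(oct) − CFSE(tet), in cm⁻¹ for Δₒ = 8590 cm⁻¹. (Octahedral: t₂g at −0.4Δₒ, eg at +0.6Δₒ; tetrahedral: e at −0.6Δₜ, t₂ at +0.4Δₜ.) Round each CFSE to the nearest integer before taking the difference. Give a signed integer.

V is in group 5, so V³⁺ is d² (5 − 3 = 2).
Octahedral (high-spin): t2g^2 e_g^0, CFSE = 2(−0.4) + 0(+0.6) = -0.8Δₒ = -0.8 × 8590 = -6872 cm⁻¹.
Tetrahedral e^2 t2^0 gives -1.2Δₜ = -1.2 × (4/9) × 8590 = -4581 cm⁻¹.
OSPE = -6872 − (-4581) = -2291 cm⁻¹.

-2291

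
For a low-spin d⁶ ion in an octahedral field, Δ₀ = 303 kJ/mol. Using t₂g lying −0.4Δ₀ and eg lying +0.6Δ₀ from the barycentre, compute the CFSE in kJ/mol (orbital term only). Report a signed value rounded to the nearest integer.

-727

Electron filling gives t₂g⁶ eg⁰.
CFSE(orbital) = 6×(-0.4Δ₀) + 0×(0.6Δ₀) = -2.4Δ₀; with Δ₀ = 303 kJ/mol that is -727 kJ/mol.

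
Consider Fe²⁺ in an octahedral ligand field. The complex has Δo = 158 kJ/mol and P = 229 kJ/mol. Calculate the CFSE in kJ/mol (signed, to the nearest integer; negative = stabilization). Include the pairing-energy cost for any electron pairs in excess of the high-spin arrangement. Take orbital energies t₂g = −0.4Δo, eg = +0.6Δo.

-63

Group 8 minus oxidation state +2 gives a d⁶ configuration for Fe²⁺.
Here Δo < P (158 < 229), so the high-spin state is favoured.
That gives t₂g⁴ eg².
Orbital CFSE = -0.4Δo = -0.4 × 158 = -63 kJ/mol.
High-spin has no excess pairs, so no pairing correction applies.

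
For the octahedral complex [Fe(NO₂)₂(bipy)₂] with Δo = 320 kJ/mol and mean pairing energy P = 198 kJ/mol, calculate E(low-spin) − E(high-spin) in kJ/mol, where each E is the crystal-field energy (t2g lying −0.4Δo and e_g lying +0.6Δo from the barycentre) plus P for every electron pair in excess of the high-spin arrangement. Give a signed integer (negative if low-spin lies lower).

-244

Ligand charges: 2×(-1) from NO₂⁻ and 2×(+0) from bipy sum to -2; with overall charge +0, Fe is +2.
Fe sits in group 8; removing 2 electrons leaves Fe²⁺ with 8 − 2 = 6 d electrons.
High-spin: t2g^4 e_g^2, CFSE = -0.4Δo = -128 kJ/mol.
For low-spin the configuration is t2g^6 e_g^0: orbital energy -2.4 × 320 = -768 kJ/mol, and 2 additional pairs relative to high-spin add 396 kJ/mol, giving -372 kJ/mol.
Thus E(LS) − E(HS) = -244 kJ/mol.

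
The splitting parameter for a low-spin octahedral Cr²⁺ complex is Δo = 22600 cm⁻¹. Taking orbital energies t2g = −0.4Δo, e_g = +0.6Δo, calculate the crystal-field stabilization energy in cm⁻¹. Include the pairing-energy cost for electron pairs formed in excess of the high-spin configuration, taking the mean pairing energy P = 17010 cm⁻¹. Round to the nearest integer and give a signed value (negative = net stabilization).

-19150

Group 6 minus oxidation state +2 gives a d⁴ configuration for Cr²⁺.
Configuration: t2g^4 e_g^0.
CFSE(orbital) = 4×(-0.4Δo) + 0×(0.6Δo) = -1.6Δo; with Δo = 22600 cm⁻¹ that is -36160 cm⁻¹.
Pairing penalty: 1 pair vs 0 in the high-spin reference → 1 extra × P = 17010 cm⁻¹.
Net CFSE = -36160 + 17010 = -19150 cm⁻¹.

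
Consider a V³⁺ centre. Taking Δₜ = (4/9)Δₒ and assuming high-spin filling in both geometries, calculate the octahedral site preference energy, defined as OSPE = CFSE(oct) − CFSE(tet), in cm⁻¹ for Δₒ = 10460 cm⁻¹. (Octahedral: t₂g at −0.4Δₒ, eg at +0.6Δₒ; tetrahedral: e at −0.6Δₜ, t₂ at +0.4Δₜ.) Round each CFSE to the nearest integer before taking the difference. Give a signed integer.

-2789

V sits in group 5; removing 3 electrons leaves V³⁺ with 5 − 3 = 2 d electrons.
In an octahedral site d² (HS) is t₂g² eg⁰, giving CFSE(oct) = -0.8Δₒ = -8368 cm⁻¹.
Tetrahedral: e² t₂⁰, CFSE = 2(−0.6) + 0(+0.4) = -1.2Δₜ = -1.2 × (4/9) × 10460 = -5579 cm⁻¹.
OSPE = -8368 − (-5579) = -2789 cm⁻¹.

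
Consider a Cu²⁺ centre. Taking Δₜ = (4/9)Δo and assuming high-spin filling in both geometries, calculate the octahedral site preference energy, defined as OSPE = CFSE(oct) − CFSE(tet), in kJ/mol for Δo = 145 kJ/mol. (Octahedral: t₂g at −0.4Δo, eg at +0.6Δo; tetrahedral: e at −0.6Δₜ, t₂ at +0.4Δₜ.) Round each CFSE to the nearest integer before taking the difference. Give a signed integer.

Group 11 minus oxidation state +2 gives a d⁹ configuration for Cu²⁺.
Octahedral (high-spin): t₂g⁶ eg³, CFSE = 6(−0.4) + 3(+0.6) = -0.6Δo = -0.6 × 145 = -87 kJ/mol.
Tetrahedral e⁴ t₂⁵ gives -0.4Δₜ = -0.4 × (4/9) × 145 = -26 kJ/mol.
OSPE = CFSE(oct) − CFSE(tet) = -87 − (-26) = -61 kJ/mol.

-61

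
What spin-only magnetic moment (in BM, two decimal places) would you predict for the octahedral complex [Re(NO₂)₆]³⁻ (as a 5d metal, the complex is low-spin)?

Each NO₂⁻ contributes -1; 6 × (-1) = -6. With overall charge -3, Re is in the +3 oxidation state.
Re is in group 7, so Re³⁺ is d⁴ (7 − 3 = 4).
Configuration: t2g^4 e_g^0 → 2 unpaired electrons.
μ(spin-only) = √[2(2+2)] = √8 ≈ 2.83 BM.

2.83 BM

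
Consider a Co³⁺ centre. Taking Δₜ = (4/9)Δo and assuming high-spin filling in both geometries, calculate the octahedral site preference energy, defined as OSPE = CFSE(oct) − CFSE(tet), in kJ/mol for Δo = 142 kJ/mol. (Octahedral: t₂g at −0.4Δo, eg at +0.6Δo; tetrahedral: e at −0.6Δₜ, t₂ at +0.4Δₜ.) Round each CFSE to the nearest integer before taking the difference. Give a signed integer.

-19

Co is in group 9, so Co³⁺ is d⁶ (9 − 3 = 6).
In an octahedral site d⁶ (HS) is t₂g⁴ eg², giving CFSE(oct) = -0.4Δo = -57 kJ/mol.
Tetrahedral: e³ t₂³, CFSE = 3(−0.6) + 3(+0.4) = -0.6Δₜ = -0.6 × (4/9) × 142 = -38 kJ/mol.
Subtracting, OSPE = -57 − (-38) = -19 kJ/mol.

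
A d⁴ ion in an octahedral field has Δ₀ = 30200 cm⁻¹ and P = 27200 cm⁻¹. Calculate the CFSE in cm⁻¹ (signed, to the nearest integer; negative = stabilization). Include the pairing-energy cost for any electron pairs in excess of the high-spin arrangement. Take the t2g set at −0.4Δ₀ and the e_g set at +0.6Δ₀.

-21120

With Δ₀ > P the complex is low-spin.
That gives t2g^4 e_g^0.
Orbital CFSE = -1.6Δ₀ = -1.6 × 30200 = -48320 cm⁻¹.
Excess pairs vs high-spin: 1 − 0 = 1; pairing cost = +27200 cm⁻¹.
Net CFSE = -48320 + 27200 = -21120 cm⁻¹.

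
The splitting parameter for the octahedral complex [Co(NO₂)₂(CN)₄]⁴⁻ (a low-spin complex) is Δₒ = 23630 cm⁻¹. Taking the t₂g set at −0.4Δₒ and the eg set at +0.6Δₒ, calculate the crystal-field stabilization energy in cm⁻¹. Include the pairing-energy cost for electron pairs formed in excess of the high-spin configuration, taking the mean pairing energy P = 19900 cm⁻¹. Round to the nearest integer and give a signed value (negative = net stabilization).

Ligand charges: 2×(-1) from NO₂⁻ and 4×(-1) from CN⁻ sum to -6; with overall charge -4, Co is +2.
Group 9 minus oxidation state +2 gives a d⁷ configuration for Co²⁺.
Configuration: t₂g⁶ eg¹.
Orbital CFSE = 6(-0.4) + 1(0.6) = -1.8Δₒ = -1.8 × 23630 = -42534 cm⁻¹.
Relative to high-spin t₂g⁵ eg² (2 paired), the low-spin configuration has 1 additional pair, contributing +1 × 19900 = +19900 cm⁻¹.
Overall CFSE = -42534 + 19900 = -22634 cm⁻¹.

-22634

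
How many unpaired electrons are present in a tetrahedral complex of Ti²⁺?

2

Ti is in group 4, so Ti²⁺ is d² (4 − 2 = 2).
With tetrahedral geometry the complex is necessarily high-spin.
Configuration: e² t₂⁰, giving 2 unpaired electrons.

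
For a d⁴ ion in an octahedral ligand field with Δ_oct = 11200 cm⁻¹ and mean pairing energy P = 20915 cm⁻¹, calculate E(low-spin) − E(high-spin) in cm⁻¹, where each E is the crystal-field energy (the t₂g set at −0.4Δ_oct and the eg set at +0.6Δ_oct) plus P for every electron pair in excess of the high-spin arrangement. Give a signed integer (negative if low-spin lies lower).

High-spin: t₂g³ eg¹, CFSE = -0.6Δ_oct = -6720 cm⁻¹.
For low-spin the configuration is t₂g⁴ eg⁰: orbital energy -1.6 × 11200 = -17920 cm⁻¹, and 1 additional pair relative to high-spin adds 20915 cm⁻¹, giving 2995 cm⁻¹.
Thus E(LS) − E(HS) = 9715 cm⁻¹.

9715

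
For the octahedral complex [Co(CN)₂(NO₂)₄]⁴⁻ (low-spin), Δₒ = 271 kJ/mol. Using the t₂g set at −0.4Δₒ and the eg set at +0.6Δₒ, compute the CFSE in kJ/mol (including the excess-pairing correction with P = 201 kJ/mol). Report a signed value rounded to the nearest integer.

Ligand charges: 2×(-1) from CN⁻ and 4×(-1) from NO₂⁻ sum to -6; with overall charge -4, Co is +2.
Group 9 minus oxidation state +2 gives a d⁷ configuration for Co²⁺.
The d⁷ electrons fill as t₂g⁶ eg¹.
CFSE(orbital) = 6×(-0.4Δₒ) + 1×(0.6Δₒ) = -1.8Δₒ; with Δₒ = 271 kJ/mol that is -488 kJ/mol.
Pairing penalty: 3 pairs vs 2 in the high-spin reference → 1 extra × P = 201 kJ/mol.
Overall CFSE = -488 + 201 = -287 kJ/mol.

-287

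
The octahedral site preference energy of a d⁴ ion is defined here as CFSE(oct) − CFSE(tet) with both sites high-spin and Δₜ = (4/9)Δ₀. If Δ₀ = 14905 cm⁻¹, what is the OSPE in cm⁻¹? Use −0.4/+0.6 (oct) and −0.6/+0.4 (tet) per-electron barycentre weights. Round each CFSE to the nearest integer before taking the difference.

Octahedral (high-spin): t₂g³ eg¹, CFSE = 3(−0.4) + 1(+0.6) = -0.6Δ₀ = -0.6 × 14905 = -8943 cm⁻¹.
Tetrahedral e² t₂² gives -0.4Δₜ = -0.4 × (4/9) × 14905 = -2650 cm⁻¹.
OSPE = CFSE(oct) − CFSE(tet) = -8943 − (-2650) = -6293 cm⁻¹.

-6293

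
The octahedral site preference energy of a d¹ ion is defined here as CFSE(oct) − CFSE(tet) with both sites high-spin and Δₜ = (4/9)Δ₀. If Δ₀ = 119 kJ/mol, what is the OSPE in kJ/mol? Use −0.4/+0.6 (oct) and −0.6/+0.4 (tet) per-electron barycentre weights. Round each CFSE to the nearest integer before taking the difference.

In an octahedral site d¹ (HS) is t₂g¹ eg⁰, giving CFSE(oct) = -0.4Δ₀ = -48 kJ/mol.
Tetrahedral: e¹ t₂⁰, CFSE = 1(−0.6) + 0(+0.4) = -0.6Δₜ = -0.6 × (4/9) × 119 = -32 kJ/mol.
Subtracting, OSPE = -48 − (-32) = -16 kJ/mol.

-16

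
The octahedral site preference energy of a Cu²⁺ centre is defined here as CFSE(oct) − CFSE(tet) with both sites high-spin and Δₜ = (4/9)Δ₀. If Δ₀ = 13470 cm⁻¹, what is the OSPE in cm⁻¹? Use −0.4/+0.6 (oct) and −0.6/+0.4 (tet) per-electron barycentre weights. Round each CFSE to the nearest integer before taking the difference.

-5687

Cu²⁺: group 11, so d-count = 11 − 2 = 9.
Octahedral (high-spin): t2g^6 e_g^3, CFSE = 6(−0.4) + 3(+0.6) = -0.6Δ₀ = -0.6 × 13470 = -8082 cm⁻¹.
Tetrahedral: e^4 t2^5, CFSE = 4(−0.6) + 5(+0.4) = -0.4Δₜ = -0.4 × (4/9) × 13470 = -2395 cm⁻¹.
Subtracting, OSPE = -8082 − (-2395) = -5687 cm⁻¹.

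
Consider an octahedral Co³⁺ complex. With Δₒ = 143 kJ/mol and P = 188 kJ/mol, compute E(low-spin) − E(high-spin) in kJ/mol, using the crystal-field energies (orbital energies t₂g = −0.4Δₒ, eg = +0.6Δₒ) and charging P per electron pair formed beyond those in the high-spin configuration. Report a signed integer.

Co³⁺: group 9, so d-count = 9 − 3 = 6.
High-spin d⁶ fills as t₂g⁴ eg² with CFSE 4(−0.4) + 2(+0.6) = -0.4Δₒ = -57 kJ/mol.
Low-spin t₂g⁶ eg⁰ gives -2.4Δₒ = -343 kJ/mol, but forming 2 extra pairs costs 2P = 376 kJ/mol, so E(LS) = -343 + 376 = 33 kJ/mol.
The difference is 33 − (-57) = 90 kJ/mol, so high-spin lies lower.

90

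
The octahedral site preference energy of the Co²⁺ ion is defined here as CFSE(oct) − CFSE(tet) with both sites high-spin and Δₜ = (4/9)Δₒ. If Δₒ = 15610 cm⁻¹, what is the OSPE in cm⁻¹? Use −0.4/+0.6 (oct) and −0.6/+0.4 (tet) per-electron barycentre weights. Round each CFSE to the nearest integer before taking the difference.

Co²⁺: group 9, so d-count = 9 − 2 = 7.
Octahedral (high-spin): t₂g⁵ eg², CFSE = 5(−0.4) + 2(+0.6) = -0.8Δₒ = -0.8 × 15610 = -12488 cm⁻¹.
Tetrahedral: e⁴ t₂³, CFSE = 4(−0.6) + 3(+0.4) = -1.2Δₜ = -1.2 × (4/9) × 15610 = -8325 cm⁻¹.
OSPE = -12488 − (-8325) = -4163 cm⁻¹.

-4163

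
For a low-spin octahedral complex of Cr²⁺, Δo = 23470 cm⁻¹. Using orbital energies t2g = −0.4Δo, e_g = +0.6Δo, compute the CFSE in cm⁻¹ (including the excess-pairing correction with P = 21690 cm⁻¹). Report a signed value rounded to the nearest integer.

Group 6 minus oxidation state +2 gives a d⁴ configuration for Cr²⁺.
The d⁴ electrons fill as t2g^4 e_g^0.
Orbital CFSE = 4(-0.4) + 0(0.6) = -1.6Δo = -1.6 × 23470 = -37552 cm⁻¹.
Pairing penalty: 1 pair vs 0 in the high-spin reference → 1 extra × P = 21690 cm⁻¹.
Overall CFSE = -37552 + 21690 = -15862 cm⁻¹.

-15862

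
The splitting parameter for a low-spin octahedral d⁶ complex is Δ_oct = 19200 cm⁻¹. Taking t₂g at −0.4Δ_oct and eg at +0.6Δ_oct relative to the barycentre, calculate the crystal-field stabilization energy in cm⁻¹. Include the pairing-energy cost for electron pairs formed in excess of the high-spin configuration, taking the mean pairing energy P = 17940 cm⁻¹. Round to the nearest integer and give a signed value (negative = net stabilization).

Electron filling gives t₂g⁶ eg⁰.
CFSE(orbital) = 6×(-0.4Δ_oct) + 0×(0.6Δ_oct) = -2.4Δ_oct; with Δ_oct = 19200 cm⁻¹ that is -46080 cm⁻¹.
Relative to high-spin t₂g⁴ eg² (1 paired), the low-spin configuration has 2 additional pairs, contributing +2 × 17940 = +35880 cm⁻¹.
Net CFSE = -46080 + 35880 = -10200 cm⁻¹.

-10200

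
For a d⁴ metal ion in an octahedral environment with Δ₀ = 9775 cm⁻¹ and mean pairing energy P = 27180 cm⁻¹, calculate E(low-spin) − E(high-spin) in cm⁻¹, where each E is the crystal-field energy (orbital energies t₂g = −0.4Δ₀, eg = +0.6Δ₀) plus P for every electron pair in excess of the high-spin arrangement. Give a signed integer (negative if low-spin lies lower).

High-spin d⁴ fills as t₂g³ eg¹ with CFSE 3(−0.4) + 1(+0.6) = -0.6Δ₀ = -5865 cm⁻¹.
Low-spin: t₂g⁴ eg⁰, orbital CFSE = -1.6Δ₀ = -15640 cm⁻¹; plus 1 excess pair × P = +27180 cm⁻¹; total 11540 cm⁻¹.
The difference is 11540 − (-5865) = 17405 cm⁻¹, so high-spin lies lower.

17405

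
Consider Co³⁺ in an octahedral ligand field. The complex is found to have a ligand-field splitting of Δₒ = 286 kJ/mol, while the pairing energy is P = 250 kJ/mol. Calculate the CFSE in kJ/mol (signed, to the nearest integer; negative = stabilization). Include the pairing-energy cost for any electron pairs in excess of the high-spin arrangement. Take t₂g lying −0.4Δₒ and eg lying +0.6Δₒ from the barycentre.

-186

Co is in group 9, so Co³⁺ is d⁶ (9 − 3 = 6).
Here Δₒ > P (286 > 250), so the low-spin state is favoured.
That gives t₂g⁶ eg⁰.
Orbital CFSE = -2.4Δₒ = -2.4 × 286 = -686 kJ/mol.
Excess pairs vs high-spin: 3 − 1 = 2; pairing cost = +500 kJ/mol.
Net CFSE = -686 + 500 = -186 kJ/mol.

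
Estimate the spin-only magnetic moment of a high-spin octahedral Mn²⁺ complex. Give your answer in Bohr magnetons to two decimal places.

Mn is in group 7, so Mn²⁺ is d⁵ (7 − 2 = 5).
Configuration: t₂g³ eg² → 5 unpaired electrons.
μ(spin-only) = √[5(5+2)] = √35 ≈ 5.92 Bohr magnetons.

5.92 Bohr magnetons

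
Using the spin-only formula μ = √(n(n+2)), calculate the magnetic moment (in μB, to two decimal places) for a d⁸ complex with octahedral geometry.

2.83 μB

For octahedral d⁸ the high- and low-spin configurations coincide.
Configuration: t₂g⁶ eg² → 2 unpaired electrons.
μ(spin-only) = √[2(2+2)] = √8 ≈ 2.83 μB.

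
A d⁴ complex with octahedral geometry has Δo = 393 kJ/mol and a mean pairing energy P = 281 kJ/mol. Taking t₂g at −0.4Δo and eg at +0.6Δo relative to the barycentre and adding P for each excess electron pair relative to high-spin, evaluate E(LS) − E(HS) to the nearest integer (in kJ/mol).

In the high-spin limit (t₂g³ eg¹) the orbital term is -0.6Δo = -236 kJ/mol, with no excess pairing.
Low-spin: t₂g⁴ eg⁰, orbital CFSE = -1.6Δo = -629 kJ/mol; plus 1 excess pair × P = +281 kJ/mol; total -348 kJ/mol.
E(LS) − E(HS) = -348 − (-236) = -112 kJ/mol.

-112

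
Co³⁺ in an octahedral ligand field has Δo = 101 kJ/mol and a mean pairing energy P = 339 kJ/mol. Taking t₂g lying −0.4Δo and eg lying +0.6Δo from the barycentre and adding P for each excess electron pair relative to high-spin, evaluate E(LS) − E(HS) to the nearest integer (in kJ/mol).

476

Co is in group 9, so Co³⁺ is d⁶ (9 − 3 = 6).
High-spin: t₂g⁴ eg², CFSE = -0.4Δo = -40 kJ/mol.
Low-spin: t₂g⁶ eg⁰, orbital CFSE = -2.4Δo = -242 kJ/mol; plus 2 excess pairs × P = +678 kJ/mol; total 436 kJ/mol.
E(LS) − E(HS) = 436 − (-40) = 476 kJ/mol.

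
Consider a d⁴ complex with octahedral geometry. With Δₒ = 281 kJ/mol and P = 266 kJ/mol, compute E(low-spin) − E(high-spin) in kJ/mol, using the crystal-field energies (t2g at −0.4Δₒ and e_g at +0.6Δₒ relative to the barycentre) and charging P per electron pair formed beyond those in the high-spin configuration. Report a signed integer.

-15

In the high-spin limit (t2g^3 e_g^1) the orbital term is -0.6Δₒ = -169 kJ/mol, with no excess pairing.
Low-spin: t2g^4 e_g^0, orbital CFSE = -1.6Δₒ = -450 kJ/mol; plus 1 excess pair × P = +266 kJ/mol; total -184 kJ/mol.
Thus E(LS) − E(HS) = -15 kJ/mol.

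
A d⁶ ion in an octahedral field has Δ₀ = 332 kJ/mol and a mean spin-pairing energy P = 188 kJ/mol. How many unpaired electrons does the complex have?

With Δ₀ > P the complex is low-spin.
Configuration: t₂g⁶ eg⁰.
Unpaired electrons: 0.

0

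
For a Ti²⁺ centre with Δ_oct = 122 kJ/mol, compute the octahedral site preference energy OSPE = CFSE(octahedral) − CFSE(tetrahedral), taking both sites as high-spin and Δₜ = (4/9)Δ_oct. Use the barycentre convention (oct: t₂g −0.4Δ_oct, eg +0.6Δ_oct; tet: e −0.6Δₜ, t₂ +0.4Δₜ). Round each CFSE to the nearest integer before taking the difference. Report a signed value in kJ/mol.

-33

Ti sits in group 4; removing 2 electrons leaves Ti²⁺ with 4 − 2 = 2 d electrons.
Octahedral (high-spin): t₂g² eg⁰, CFSE = 2(−0.4) + 0(+0.6) = -0.8Δ_oct = -0.8 × 122 = -98 kJ/mol.
Tetrahedral e² t₂⁰ gives -1.2Δₜ = -1.2 × (4/9) × 122 = -65 kJ/mol.
OSPE = -98 − (-65) = -33 kJ/mol.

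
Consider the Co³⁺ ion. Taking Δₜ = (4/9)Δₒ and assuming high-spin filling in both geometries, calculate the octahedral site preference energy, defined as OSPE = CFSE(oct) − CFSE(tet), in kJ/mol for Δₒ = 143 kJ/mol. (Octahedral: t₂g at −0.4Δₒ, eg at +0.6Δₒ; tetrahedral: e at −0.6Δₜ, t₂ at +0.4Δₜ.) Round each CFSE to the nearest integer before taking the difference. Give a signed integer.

-19

Co is in group 9, so Co³⁺ is d⁶ (9 − 3 = 6).
In an octahedral site d⁶ (HS) is t2g^4 e_g^2, giving CFSE(oct) = -0.4Δₒ = -57 kJ/mol.
Tetrahedral: e^3 t2^3, CFSE = 3(−0.6) + 3(+0.4) = -0.6Δₜ = -0.6 × (4/9) × 143 = -38 kJ/mol.
Subtracting, OSPE = -57 − (-38) = -19 kJ/mol.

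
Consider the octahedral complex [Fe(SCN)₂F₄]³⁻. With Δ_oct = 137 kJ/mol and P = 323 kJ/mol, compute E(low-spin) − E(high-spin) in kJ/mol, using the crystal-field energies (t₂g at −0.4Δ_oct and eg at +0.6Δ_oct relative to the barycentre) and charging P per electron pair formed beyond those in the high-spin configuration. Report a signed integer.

Ligand charges: 2×(-1) from SCN⁻ and 4×(-1) from F⁻ sum to -6; with overall charge -3, Fe is +3.
Fe sits in group 8; removing 3 electrons leaves Fe³⁺ with 8 − 3 = 5 d electrons.
High-spin: t₂g³ eg², CFSE = 0.0Δ_oct = 0 kJ/mol.
Low-spin t₂g⁵ eg⁰ gives -2.0Δ_oct = -274 kJ/mol, but forming 2 extra pairs costs 2P = 646 kJ/mol, so E(LS) = -274 + 646 = 372 kJ/mol.
Thus E(LS) − E(HS) = 372 kJ/mol.

372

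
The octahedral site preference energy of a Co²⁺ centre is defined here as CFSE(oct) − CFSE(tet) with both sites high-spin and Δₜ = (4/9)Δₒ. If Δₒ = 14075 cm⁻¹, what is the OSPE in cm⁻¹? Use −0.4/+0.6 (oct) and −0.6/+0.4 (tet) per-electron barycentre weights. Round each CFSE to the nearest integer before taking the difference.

Co²⁺: group 9, so d-count = 9 − 2 = 7.
In an octahedral site d⁷ (HS) is t2g^5 e_g^2, giving CFSE(oct) = -0.8Δₒ = -11260 cm⁻¹.
In a tetrahedral site the filling is e^4 t2^3: CFSE(tet) = -1.2Δₜ = -1.2 × (4/9)(14075) = -7507 cm⁻¹.
Subtracting, OSPE = -11260 − (-7507) = -3753 cm⁻¹.

-3753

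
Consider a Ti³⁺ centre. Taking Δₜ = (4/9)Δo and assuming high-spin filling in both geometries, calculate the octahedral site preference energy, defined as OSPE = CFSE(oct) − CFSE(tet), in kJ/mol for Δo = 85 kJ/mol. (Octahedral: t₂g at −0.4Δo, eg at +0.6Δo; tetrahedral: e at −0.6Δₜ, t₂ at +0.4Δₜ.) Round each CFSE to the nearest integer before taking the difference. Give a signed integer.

Group 4 minus oxidation state +3 gives a d¹ configuration for Ti³⁺.
Octahedral high-spin t₂g¹ eg⁰: CFSE = -0.4 × 85 = -34 kJ/mol.
Tetrahedral e¹ t₂⁰ gives -0.6Δₜ = -0.6 × (4/9) × 85 = -23 kJ/mol.
OSPE = -34 − (-23) = -11 kJ/mol.

-11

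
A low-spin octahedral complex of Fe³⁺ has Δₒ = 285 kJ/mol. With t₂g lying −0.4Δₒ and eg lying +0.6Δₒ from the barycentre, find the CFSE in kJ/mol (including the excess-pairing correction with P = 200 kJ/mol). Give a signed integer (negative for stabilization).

Fe is in group 8, so Fe³⁺ is d⁵ (8 − 3 = 5).
Electron filling gives t₂g⁵ eg⁰.
Orbital CFSE = 5(-0.4) + 0(0.6) = -2.0Δₒ = -2.0 × 285 = -570 kJ/mol.
Pairing penalty: 2 pairs vs 0 in the high-spin reference → 2 extra × P = 400 kJ/mol.
Net CFSE = -570 + 400 = -170 kJ/mol.

-170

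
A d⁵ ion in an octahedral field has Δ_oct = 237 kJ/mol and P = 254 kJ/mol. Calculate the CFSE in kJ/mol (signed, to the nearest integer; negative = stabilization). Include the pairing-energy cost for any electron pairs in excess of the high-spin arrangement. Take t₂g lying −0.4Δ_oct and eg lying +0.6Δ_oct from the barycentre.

0

Δ_oct < P, so pairing is avoided: the ground state is high-spin.
That gives t₂g³ eg².
Orbital CFSE = 0.0Δ_oct = 0.0 × 237 = 0 kJ/mol.
High-spin has no excess pairs, so no pairing correction applies.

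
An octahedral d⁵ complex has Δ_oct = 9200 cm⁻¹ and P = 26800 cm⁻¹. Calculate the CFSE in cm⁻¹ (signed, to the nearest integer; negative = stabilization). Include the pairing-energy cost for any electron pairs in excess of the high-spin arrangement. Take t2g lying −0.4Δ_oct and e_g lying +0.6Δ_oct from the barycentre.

Δ_oct < P, so pairing is avoided: the ground state is high-spin.
Configuration: t2g^3 e_g^2.
Orbital CFSE = 0.0Δ_oct = 0.0 × 9200 = 0 cm⁻¹.
High-spin has no excess pairs, so no pairing correction applies.

0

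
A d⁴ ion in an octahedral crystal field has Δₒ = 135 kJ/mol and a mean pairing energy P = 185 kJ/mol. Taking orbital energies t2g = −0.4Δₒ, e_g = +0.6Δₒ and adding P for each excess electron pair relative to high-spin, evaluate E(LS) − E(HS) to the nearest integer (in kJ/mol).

50

High-spin: t2g^3 e_g^1, CFSE = -0.6Δₒ = -81 kJ/mol.
For low-spin the configuration is t2g^4 e_g^0: orbital energy -1.6 × 135 = -216 kJ/mol, and 1 additional pair relative to high-spin adds 185 kJ/mol, giving -31 kJ/mol.
Thus E(LS) − E(HS) = 50 kJ/mol.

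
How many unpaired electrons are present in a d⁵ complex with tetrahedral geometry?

5

Tetrahedral splitting is small, so the complex is high-spin.
Configuration: e² t₂³, giving 5 unpaired electrons.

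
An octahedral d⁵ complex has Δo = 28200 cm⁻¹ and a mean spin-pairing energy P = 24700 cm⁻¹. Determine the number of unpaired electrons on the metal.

1

Since Δo = 28200 cm⁻¹ > P = 24700 cm⁻¹, the complex adopts the low-spin configuration.
Configuration: t2g^5 e_g^0.
Unpaired electrons: 1.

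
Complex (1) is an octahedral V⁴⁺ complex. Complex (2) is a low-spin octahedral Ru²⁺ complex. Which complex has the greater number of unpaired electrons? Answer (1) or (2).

(1)

(1): V sits in group 5; removing 4 electrons leaves V⁴⁺ with 5 − 4 = 1 d electrons; For octahedral d¹ the high- and low-spin configurations coincide; t2g^1 e_g^0 → 1 unpaired.
(2): Ru is in group 8, so Ru²⁺ is d⁶ (8 − 2 = 6); t2g^6 e_g^0 → 0 unpaired.
So (1) has more unpaired electrons.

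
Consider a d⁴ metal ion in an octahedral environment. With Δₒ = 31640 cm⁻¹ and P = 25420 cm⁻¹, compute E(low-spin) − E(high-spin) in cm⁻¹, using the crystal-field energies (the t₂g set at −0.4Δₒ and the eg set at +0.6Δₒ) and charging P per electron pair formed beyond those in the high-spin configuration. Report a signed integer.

-6220

In the high-spin limit (t₂g³ eg¹) the orbital term is -0.6Δₒ = -18984 cm⁻¹, with no excess pairing.
Low-spin t₂g⁴ eg⁰ gives -1.6Δₒ = -50624 cm⁻¹, but forming 1 extra pair costs 1P = 25420 cm⁻¹, so E(LS) = -50624 + 25420 = -25204 cm⁻¹.
The difference is -25204 − (-18984) = -6220 cm⁻¹, so low-spin lies lower.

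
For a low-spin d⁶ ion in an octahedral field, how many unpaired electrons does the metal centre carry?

Configuration: t2g^6 e_g^0, giving 0 unpaired electrons.

0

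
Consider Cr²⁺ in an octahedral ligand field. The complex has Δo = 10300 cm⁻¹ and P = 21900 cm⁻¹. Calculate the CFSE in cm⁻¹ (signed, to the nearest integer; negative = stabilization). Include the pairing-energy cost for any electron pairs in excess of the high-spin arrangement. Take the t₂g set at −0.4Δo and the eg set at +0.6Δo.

-6180

Cr is in group 6, so Cr²⁺ is d⁴ (6 − 2 = 4).
Δo < P, so pairing is avoided: the ground state is high-spin.
Filling d⁴ accordingly: t₂g³ eg¹.
Orbital CFSE = -0.6Δo = -0.6 × 10300 = -6180 cm⁻¹.
High-spin has no excess pairs, so no pairing correction applies.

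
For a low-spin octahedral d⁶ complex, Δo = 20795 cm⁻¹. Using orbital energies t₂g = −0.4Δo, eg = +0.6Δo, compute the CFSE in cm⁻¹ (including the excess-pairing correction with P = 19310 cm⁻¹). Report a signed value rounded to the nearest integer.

Electron filling gives t₂g⁶ eg⁰.
CFSE(orbital) = 6×(-0.4Δo) + 0×(0.6Δo) = -2.4Δo; with Δo = 20795 cm⁻¹ that is -49908 cm⁻¹.
Pairing penalty: 3 pairs vs 1 in the high-spin reference → 2 extra × P = 38620 cm⁻¹.
Net CFSE = -49908 + 38620 = -11288 cm⁻¹.

-11288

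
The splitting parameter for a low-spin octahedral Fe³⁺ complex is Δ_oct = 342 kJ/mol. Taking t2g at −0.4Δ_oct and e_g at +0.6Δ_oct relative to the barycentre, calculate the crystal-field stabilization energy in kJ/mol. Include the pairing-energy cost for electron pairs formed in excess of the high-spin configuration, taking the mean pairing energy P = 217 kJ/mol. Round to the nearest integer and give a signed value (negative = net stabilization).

-250

Group 8 minus oxidation state +3 gives a d⁵ configuration for Fe³⁺.
The d⁵ electrons fill as t2g^5 e_g^0.
Orbital CFSE = 5(-0.4) + 0(0.6) = -2.0Δ_oct = -2.0 × 342 = -684 kJ/mol.
Relative to high-spin t2g^3 e_g^2 (0 paired), the low-spin configuration has 2 additional pairs, contributing +2 × 217 = +434 kJ/mol.
Overall CFSE = -684 + 434 = -250 kJ/mol.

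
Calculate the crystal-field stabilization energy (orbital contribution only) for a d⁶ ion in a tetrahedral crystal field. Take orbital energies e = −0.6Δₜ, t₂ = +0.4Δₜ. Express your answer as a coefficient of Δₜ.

-0.6 Δₜ

With tetrahedral geometry the complex is necessarily high-spin.
Configuration: e³ t₂³.
CFSE = 3(-0.6Δₜ) + 3(0.4Δₜ) = -1.8Δₜ + 1.2Δₜ = -0.6Δₜ.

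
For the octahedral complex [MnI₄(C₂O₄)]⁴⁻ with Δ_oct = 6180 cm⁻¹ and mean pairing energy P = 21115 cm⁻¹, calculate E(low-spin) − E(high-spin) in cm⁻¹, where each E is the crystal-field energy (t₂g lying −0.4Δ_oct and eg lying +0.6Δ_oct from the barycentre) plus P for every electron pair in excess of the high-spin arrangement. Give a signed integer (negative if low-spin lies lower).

Ligand charges: 4×(-1) from I⁻ and 1×(-2) from C₂O₄²⁻ sum to -6; with overall charge -4, Mn is +2.
Group 7 minus oxidation state +2 gives a d⁵ configuration for Mn²⁺.
In the high-spin limit (t₂g³ eg²) the orbital term is 0.0Δ_oct = 0 cm⁻¹, with no excess pairing.
For low-spin the configuration is t₂g⁵ eg⁰: orbital energy -2.0 × 6180 = -12360 cm⁻¹, and 2 additional pairs relative to high-spin add 42230 cm⁻¹, giving 29870 cm⁻¹.
Thus E(LS) − E(HS) = 29870 cm⁻¹.

29870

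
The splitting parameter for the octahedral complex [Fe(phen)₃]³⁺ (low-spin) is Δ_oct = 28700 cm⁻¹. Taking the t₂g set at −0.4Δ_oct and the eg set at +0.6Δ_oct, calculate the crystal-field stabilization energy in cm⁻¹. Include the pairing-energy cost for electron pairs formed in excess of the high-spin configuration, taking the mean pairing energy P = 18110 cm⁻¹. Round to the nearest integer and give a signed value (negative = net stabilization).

phen is neutral, so the +3 overall charge sits on Fe: oxidation state +3.
Fe³⁺: group 8, so d-count = 8 − 3 = 5.
The d⁵ electrons fill as t₂g⁵ eg⁰.
CFSE(orbital) = 5×(-0.4Δ_oct) + 0×(0.6Δ_oct) = -2.0Δ_oct; with Δ_oct = 28700 cm⁻¹ that is -57400 cm⁻¹.
High-spin d⁵ would be t₂g³ eg² with 0 pairs; low-spin has 2, so 2 excess pairs cost +2P = +36220 cm⁻¹.
Combining: -57400 + 36220 = -21180 cm⁻¹.

-21180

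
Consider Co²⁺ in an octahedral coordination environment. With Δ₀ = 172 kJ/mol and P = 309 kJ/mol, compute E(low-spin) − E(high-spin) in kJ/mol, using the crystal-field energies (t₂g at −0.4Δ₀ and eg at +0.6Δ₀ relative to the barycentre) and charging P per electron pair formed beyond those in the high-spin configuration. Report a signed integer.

137

Group 9 minus oxidation state +2 gives a d⁷ configuration for Co²⁺.
High-spin: t₂g⁵ eg², CFSE = -0.8Δ₀ = -138 kJ/mol.
Low-spin: t₂g⁶ eg¹, orbital CFSE = -1.8Δ₀ = -310 kJ/mol; plus 1 excess pair × P = +309 kJ/mol; total -1 kJ/mol.
Thus E(LS) − E(HS) = 137 kJ/mol.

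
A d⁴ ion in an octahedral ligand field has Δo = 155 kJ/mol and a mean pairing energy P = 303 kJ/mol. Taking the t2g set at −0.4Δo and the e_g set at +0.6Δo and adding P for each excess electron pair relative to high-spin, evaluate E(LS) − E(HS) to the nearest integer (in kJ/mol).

148

High-spin d⁴ fills as t2g^3 e_g^1 with CFSE 3(−0.4) + 1(+0.6) = -0.6Δo = -93 kJ/mol.
For low-spin the configuration is t2g^4 e_g^0: orbital energy -1.6 × 155 = -248 kJ/mol, and 1 additional pair relative to high-spin adds 303 kJ/mol, giving 55 kJ/mol.
Thus E(LS) − E(HS) = 148 kJ/mol.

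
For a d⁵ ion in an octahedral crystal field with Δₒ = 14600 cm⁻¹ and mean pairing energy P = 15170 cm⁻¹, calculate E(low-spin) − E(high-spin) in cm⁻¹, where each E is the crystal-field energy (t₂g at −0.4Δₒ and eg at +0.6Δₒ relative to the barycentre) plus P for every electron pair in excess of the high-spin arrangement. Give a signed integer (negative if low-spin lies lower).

1140

In the high-spin limit (t₂g³ eg²) the orbital term is 0.0Δₒ = 0 cm⁻¹, with no excess pairing.
Low-spin: t₂g⁵ eg⁰, orbital CFSE = -2.0Δₒ = -29200 cm⁻¹; plus 2 excess pairs × P = +30340 cm⁻¹; total 1140 cm⁻¹.
Thus E(LS) − E(HS) = 1140 cm⁻¹.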